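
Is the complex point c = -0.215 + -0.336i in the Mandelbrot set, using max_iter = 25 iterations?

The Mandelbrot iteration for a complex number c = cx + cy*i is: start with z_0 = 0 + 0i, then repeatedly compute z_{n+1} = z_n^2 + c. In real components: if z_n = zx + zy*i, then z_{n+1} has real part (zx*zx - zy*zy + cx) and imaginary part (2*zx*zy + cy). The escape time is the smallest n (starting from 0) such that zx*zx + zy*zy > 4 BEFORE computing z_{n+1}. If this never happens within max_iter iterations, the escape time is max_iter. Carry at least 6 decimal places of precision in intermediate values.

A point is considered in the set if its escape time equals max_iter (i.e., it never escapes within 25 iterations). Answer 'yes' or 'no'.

z_0 = 0 + 0i, c = -0.2150 + -0.3360i
Iter 1: z = -0.2150 + -0.3360i, |z|^2 = 0.1591
Iter 2: z = -0.2817 + -0.1915i, |z|^2 = 0.1160
Iter 3: z = -0.1723 + -0.2281i, |z|^2 = 0.0817
Iter 4: z = -0.2373 + -0.2574i, |z|^2 = 0.1226
Iter 5: z = -0.2249 + -0.2138i, |z|^2 = 0.0963
Iter 6: z = -0.2101 + -0.2398i, |z|^2 = 0.1017
Iter 7: z = -0.2284 + -0.2352i, |z|^2 = 0.1075
Iter 8: z = -0.2182 + -0.2286i, |z|^2 = 0.0999
Iter 9: z = -0.2196 + -0.2363i, |z|^2 = 0.1041
Iter 10: z = -0.2226 + -0.2322i, |z|^2 = 0.1035
Iter 11: z = -0.2194 + -0.2326i, |z|^2 = 0.1022
Iter 12: z = -0.2210 + -0.2339i, |z|^2 = 0.1036
Iter 13: z = -0.2209 + -0.2326i, |z|^2 = 0.1029
Iter 14: z = -0.2203 + -0.2332i, |z|^2 = 0.1029
Iter 15: z = -0.2209 + -0.2332i, |z|^2 = 0.1032
Iter 16: z = -0.2206 + -0.2330i, |z|^2 = 0.1029
Iter 17: z = -0.2206 + -0.2332i, |z|^2 = 0.1031
Iter 18: z = -0.2207 + -0.2331i, |z|^2 = 0.1031
Iter 19: z = -0.2206 + -0.2331i, |z|^2 = 0.1030
Iter 20: z = -0.2207 + -0.2331i, |z|^2 = 0.1030
Iter 21: z = -0.2207 + -0.2331i, |z|^2 = 0.1030
Iter 22: z = -0.2206 + -0.2331i, |z|^2 = 0.1030
Iter 23: z = -0.2207 + -0.2331i, |z|^2 = 0.1030
Iter 24: z = -0.2207 + -0.2331i, |z|^2 = 0.1030
Did not escape in 25 iterations → in set

Answer: yes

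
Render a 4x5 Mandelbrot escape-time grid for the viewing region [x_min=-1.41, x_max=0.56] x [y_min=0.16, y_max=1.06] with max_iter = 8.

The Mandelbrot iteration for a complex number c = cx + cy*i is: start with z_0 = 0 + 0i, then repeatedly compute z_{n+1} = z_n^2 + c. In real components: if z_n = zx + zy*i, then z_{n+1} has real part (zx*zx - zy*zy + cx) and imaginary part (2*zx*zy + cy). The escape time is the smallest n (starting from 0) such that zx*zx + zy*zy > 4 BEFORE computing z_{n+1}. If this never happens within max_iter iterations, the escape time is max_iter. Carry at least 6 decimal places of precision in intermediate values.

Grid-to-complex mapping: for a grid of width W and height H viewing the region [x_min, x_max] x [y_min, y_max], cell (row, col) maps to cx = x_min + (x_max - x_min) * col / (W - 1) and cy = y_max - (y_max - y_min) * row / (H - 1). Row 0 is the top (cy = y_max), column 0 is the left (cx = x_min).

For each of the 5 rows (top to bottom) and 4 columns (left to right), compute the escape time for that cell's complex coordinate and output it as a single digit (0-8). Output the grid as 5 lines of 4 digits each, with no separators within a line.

(row=0, col=0): c = -1.4100 + 1.0600i → escape time 2
(row=0, col=1): c = -0.7533 + 1.0600i → escape time 3
(row=0, col=2): c = -0.0967 + 1.0600i → escape time 6
(row=0, col=3): c = 0.5600 + 1.0600i → escape time 2
(row=1, col=0): c = -1.4100 + 0.8350i → escape time 3
(row=1, col=1): c = -0.7533 + 0.8350i → escape time 4
(row=1, col=2): c = -0.0967 + 0.8350i → escape time 8
(row=1, col=3): c = 0.5600 + 0.8350i → escape time 3
(row=2, col=0): c = -1.4100 + 0.6100i → escape time 3
(row=2, col=1): c = -0.7533 + 0.6100i → escape time 5
(row=2, col=2): c = -0.0967 + 0.6100i → escape time 8
(row=2, col=3): c = 0.5600 + 0.6100i → escape time 3
(row=3, col=0): c = -1.4100 + 0.3850i → escape time 5
(row=3, col=1): c = -0.7533 + 0.3850i → escape time 8
(row=3, col=2): c = -0.0967 + 0.3850i → escape time 8
(row=3, col=3): c = 0.5600 + 0.3850i → escape time 4
(row=4, col=0): c = -1.4100 + 0.1600i → escape time 8
(row=4, col=1): c = -0.7533 + 0.1600i → escape time 8
(row=4, col=2): c = -0.0967 + 0.1600i → escape time 8
(row=4, col=3): c = 0.5600 + 0.1600i → escape time 4

Answer: 2362
3483
3583
5884
8884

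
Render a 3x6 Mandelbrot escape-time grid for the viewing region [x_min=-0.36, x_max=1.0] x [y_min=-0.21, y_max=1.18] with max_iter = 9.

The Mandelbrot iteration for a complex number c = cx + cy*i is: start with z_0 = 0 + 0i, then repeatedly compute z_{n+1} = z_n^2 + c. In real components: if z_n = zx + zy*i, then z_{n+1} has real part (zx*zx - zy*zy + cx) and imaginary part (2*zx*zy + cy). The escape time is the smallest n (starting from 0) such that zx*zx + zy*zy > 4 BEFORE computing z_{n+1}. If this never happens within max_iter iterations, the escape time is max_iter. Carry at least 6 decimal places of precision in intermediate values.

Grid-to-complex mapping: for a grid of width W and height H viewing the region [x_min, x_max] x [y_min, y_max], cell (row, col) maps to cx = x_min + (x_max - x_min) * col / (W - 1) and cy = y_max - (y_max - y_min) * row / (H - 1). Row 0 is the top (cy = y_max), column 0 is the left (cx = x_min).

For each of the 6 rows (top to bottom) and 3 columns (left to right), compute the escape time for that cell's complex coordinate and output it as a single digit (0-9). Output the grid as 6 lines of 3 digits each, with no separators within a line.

Answer: 322
542
992
992
992
992

Derivation:
(row=0, col=0): c = -0.3600 + 1.1800i → escape time 3
(row=0, col=1): c = 0.3200 + 1.1800i → escape time 2
(row=0, col=2): c = 1.0000 + 1.1800i → escape time 2
(row=1, col=0): c = -0.3600 + 0.9020i → escape time 5
(row=1, col=1): c = 0.3200 + 0.9020i → escape time 4
(row=1, col=2): c = 1.0000 + 0.9020i → escape time 2
(row=2, col=0): c = -0.3600 + 0.6240i → escape time 9
(row=2, col=1): c = 0.3200 + 0.6240i → escape time 9
(row=2, col=2): c = 1.0000 + 0.6240i → escape time 2
(row=3, col=0): c = -0.3600 + 0.3460i → escape time 9
(row=3, col=1): c = 0.3200 + 0.3460i → escape time 9
(row=3, col=2): c = 1.0000 + 0.3460i → escape time 2
(row=4, col=0): c = -0.3600 + 0.0680i → escape time 9
(row=4, col=1): c = 0.3200 + 0.0680i → escape time 9
(row=4, col=2): c = 1.0000 + 0.0680i → escape time 2
(row=5, col=0): c = -0.3600 + -0.2100i → escape time 9
(row=5, col=1): c = 0.3200 + -0.2100i → escape time 9
(row=5, col=2): c = 1.0000 + -0.2100i → escape time 2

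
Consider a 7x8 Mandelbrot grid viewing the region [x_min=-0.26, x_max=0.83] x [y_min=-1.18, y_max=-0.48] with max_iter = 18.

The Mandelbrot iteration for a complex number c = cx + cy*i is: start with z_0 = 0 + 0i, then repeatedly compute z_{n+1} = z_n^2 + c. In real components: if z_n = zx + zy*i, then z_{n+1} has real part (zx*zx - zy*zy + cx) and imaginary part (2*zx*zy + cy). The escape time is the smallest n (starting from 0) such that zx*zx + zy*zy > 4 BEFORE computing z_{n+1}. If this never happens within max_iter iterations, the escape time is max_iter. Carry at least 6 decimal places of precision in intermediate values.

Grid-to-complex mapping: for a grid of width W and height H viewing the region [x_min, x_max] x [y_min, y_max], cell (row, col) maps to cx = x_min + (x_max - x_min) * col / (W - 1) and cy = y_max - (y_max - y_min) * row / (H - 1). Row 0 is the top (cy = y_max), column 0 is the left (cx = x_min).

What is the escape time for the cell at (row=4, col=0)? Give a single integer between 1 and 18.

z_0 = 0 + 0i, c = -0.2600 + -0.8800i
Iter 1: z = -0.2600 + -0.8800i, |z|^2 = 0.8420
Iter 2: z = -0.9668 + -0.4224i, |z|^2 = 1.1131
Iter 3: z = 0.4963 + -0.0632i, |z|^2 = 0.2503
Iter 4: z = -0.0177 + -0.9428i, |z|^2 = 0.8891
Iter 5: z = -1.1485 + -0.8466i, |z|^2 = 2.0358
Iter 6: z = 0.3423 + 1.0647i, |z|^2 = 1.2508
Iter 7: z = -1.2764 + -0.1510i, |z|^2 = 1.6520
Iter 8: z = 1.3464 + -0.4944i, |z|^2 = 2.0571
Iter 9: z = 1.3083 + -2.2113i, |z|^2 = 6.6015
Escaped at iteration 9

Answer: 9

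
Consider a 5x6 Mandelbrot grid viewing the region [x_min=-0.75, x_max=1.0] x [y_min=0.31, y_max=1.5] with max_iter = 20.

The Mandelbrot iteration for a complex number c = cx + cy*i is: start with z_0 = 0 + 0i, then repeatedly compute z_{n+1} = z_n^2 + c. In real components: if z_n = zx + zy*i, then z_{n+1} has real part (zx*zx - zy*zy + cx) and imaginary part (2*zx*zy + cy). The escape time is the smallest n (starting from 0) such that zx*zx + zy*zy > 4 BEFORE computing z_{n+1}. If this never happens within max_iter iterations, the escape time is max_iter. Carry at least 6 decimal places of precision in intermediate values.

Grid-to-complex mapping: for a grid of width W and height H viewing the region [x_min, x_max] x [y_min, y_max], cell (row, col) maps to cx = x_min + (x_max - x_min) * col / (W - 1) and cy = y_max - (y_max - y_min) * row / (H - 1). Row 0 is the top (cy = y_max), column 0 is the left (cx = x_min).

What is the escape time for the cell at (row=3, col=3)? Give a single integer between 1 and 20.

Answer: 3

Derivation:
z_0 = 0 + 0i, c = 0.5625 + 0.7860i
Iter 1: z = 0.5625 + 0.7860i, |z|^2 = 0.9342
Iter 2: z = 0.2611 + 1.6703i, |z|^2 = 2.8579
Iter 3: z = -2.1591 + 1.6582i, |z|^2 = 7.4113
Escaped at iteration 3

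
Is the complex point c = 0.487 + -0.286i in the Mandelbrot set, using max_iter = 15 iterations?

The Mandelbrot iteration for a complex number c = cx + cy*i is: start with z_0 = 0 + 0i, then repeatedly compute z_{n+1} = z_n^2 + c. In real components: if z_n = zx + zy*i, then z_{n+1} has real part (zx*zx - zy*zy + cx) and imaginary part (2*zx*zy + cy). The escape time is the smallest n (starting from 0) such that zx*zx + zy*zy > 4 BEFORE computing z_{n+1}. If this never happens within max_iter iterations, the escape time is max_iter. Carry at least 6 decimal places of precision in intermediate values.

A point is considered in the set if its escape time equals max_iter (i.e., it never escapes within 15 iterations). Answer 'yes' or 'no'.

z_0 = 0 + 0i, c = 0.4870 + -0.2860i
Iter 1: z = 0.4870 + -0.2860i, |z|^2 = 0.3190
Iter 2: z = 0.6424 + -0.5646i, |z|^2 = 0.7314
Iter 3: z = 0.5809 + -1.0113i, |z|^2 = 1.3602
Iter 4: z = -0.1983 + -1.4610i, |z|^2 = 2.1738
Iter 5: z = -1.6081 + 0.2935i, |z|^2 = 2.6722
Iter 6: z = 2.9869 + -1.2298i, |z|^2 = 10.4342
Escaped at iteration 6

Answer: no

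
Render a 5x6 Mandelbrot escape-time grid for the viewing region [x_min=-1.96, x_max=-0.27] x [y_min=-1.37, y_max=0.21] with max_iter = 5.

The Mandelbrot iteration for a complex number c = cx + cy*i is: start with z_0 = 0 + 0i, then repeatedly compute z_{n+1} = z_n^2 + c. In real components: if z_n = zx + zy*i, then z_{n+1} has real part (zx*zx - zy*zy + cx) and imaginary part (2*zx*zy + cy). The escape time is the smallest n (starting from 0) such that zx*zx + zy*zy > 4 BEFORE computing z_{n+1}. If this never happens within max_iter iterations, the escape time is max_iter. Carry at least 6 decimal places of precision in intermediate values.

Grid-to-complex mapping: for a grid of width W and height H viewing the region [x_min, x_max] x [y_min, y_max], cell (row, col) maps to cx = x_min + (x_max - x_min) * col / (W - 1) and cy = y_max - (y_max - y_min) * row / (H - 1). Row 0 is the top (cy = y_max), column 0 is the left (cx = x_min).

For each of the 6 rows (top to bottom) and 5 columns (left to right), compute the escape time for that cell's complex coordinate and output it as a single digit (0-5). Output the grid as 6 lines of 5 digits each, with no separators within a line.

(row=0, col=0): c = -1.9600 + 0.2100i → escape time 3
(row=0, col=1): c = -1.5375 + 0.2100i → escape time 5
(row=0, col=2): c = -1.1150 + 0.2100i → escape time 5
(row=0, col=3): c = -0.6925 + 0.2100i → escape time 5
(row=0, col=4): c = -0.2700 + 0.2100i → escape time 5
(row=1, col=0): c = -1.9600 + -0.1060i → escape time 4
(row=1, col=1): c = -1.5375 + -0.1060i → escape time 5
(row=1, col=2): c = -1.1150 + -0.1060i → escape time 5
(row=1, col=3): c = -0.6925 + -0.1060i → escape time 5
(row=1, col=4): c = -0.2700 + -0.1060i → escape time 5
(row=2, col=0): c = -1.9600 + -0.4220i → escape time 1
(row=2, col=1): c = -1.5375 + -0.4220i → escape time 3
(row=2, col=2): c = -1.1150 + -0.4220i → escape time 5
(row=2, col=3): c = -0.6925 + -0.4220i → escape time 5
(row=2, col=4): c = -0.2700 + -0.4220i → escape time 5
(row=3, col=0): c = -1.9600 + -0.7380i → escape time 1
(row=3, col=1): c = -1.5375 + -0.7380i → escape time 3
(row=3, col=2): c = -1.1150 + -0.7380i → escape time 3
(row=3, col=3): c = -0.6925 + -0.7380i → escape time 4
(row=3, col=4): c = -0.2700 + -0.7380i → escape time 5
(row=4, col=0): c = -1.9600 + -1.0540i → escape time 1
(row=4, col=1): c = -1.5375 + -1.0540i → escape time 2
(row=4, col=2): c = -1.1150 + -1.0540i → escape time 3
(row=4, col=3): c = -0.6925 + -1.0540i → escape time 3
(row=4, col=4): c = -0.2700 + -1.0540i → escape time 5
(row=5, col=0): c = -1.9600 + -1.3700i → escape time 1
(row=5, col=1): c = -1.5375 + -1.3700i → escape time 1
(row=5, col=2): c = -1.1150 + -1.3700i → escape time 2
(row=5, col=3): c = -0.6925 + -1.3700i → escape time 2
(row=5, col=4): c = -0.2700 + -1.3700i → escape time 2

Answer: 35555
45555
13555
13345
12335
11222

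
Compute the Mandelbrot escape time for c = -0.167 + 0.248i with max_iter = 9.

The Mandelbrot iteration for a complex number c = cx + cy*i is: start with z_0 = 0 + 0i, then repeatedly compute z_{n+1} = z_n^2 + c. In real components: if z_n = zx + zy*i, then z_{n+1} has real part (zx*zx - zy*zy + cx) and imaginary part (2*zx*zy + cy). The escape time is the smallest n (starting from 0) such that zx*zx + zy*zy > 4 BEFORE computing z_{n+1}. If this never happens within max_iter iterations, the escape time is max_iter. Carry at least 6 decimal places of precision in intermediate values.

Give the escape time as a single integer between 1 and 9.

Answer: 9

Derivation:
z_0 = 0 + 0i, c = -0.1670 + 0.2480i
Iter 1: z = -0.1670 + 0.2480i, |z|^2 = 0.0894
Iter 2: z = -0.2006 + 0.1652i, |z|^2 = 0.0675
Iter 3: z = -0.1540 + 0.1817i, |z|^2 = 0.0568
Iter 4: z = -0.1763 + 0.1920i, |z|^2 = 0.0680
Iter 5: z = -0.1728 + 0.1803i, |z|^2 = 0.0624
Iter 6: z = -0.1697 + 0.1857i, |z|^2 = 0.0633
Iter 7: z = -0.1727 + 0.1850i, |z|^2 = 0.0640
Iter 8: z = -0.1714 + 0.1841i, |z|^2 = 0.0633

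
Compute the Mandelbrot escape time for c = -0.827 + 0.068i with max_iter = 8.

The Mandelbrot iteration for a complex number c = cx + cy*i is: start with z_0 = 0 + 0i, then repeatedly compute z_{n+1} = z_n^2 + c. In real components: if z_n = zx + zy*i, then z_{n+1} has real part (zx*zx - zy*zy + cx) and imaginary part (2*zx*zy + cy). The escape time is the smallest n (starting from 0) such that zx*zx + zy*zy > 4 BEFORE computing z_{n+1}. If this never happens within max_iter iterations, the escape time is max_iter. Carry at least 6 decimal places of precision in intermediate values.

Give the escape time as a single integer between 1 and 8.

z_0 = 0 + 0i, c = -0.8270 + 0.0680i
Iter 1: z = -0.8270 + 0.0680i, |z|^2 = 0.6886
Iter 2: z = -0.1477 + -0.0445i, |z|^2 = 0.0238
Iter 3: z = -0.8072 + 0.0811i, |z|^2 = 0.6581
Iter 4: z = -0.1821 + -0.0630i, |z|^2 = 0.0371
Iter 5: z = -0.7978 + 0.0909i, |z|^2 = 0.6448
Iter 6: z = -0.1988 + -0.0771i, |z|^2 = 0.0454
Iter 7: z = -0.7934 + 0.0986i, |z|^2 = 0.6393

Answer: 8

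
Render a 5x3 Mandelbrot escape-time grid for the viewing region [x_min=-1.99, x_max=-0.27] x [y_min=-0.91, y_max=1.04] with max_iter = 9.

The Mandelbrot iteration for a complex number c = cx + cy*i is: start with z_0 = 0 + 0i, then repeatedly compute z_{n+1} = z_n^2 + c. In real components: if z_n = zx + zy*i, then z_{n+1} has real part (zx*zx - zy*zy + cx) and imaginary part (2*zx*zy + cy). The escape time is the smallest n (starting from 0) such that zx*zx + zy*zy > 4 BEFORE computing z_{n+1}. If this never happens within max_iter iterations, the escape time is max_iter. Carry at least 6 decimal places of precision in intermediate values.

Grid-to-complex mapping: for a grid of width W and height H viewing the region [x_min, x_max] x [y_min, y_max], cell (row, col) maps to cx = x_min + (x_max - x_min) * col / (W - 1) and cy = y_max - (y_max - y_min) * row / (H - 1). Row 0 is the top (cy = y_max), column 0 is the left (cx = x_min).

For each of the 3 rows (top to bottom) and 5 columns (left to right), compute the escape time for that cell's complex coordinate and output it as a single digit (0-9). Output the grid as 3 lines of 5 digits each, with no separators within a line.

(row=0, col=0): c = -1.9900 + 1.0400i → escape time 1
(row=0, col=1): c = -1.5600 + 1.0400i → escape time 2
(row=0, col=2): c = -1.1300 + 1.0400i → escape time 3
(row=0, col=3): c = -0.7000 + 1.0400i → escape time 3
(row=0, col=4): c = -0.2700 + 1.0400i → escape time 5
(row=1, col=0): c = -1.9900 + 0.0650i → escape time 4
(row=1, col=1): c = -1.5600 + 0.0650i → escape time 7
(row=1, col=2): c = -1.1300 + 0.0650i → escape time 9
(row=1, col=3): c = -0.7000 + 0.0650i → escape time 9
(row=1, col=4): c = -0.2700 + 0.0650i → escape time 9
(row=2, col=0): c = -1.9900 + -0.9100i → escape time 1
(row=2, col=1): c = -1.5600 + -0.9100i → escape time 3
(row=2, col=2): c = -1.1300 + -0.9100i → escape time 3
(row=2, col=3): c = -0.7000 + -0.9100i → escape time 4
(row=2, col=4): c = -0.2700 + -0.9100i → escape time 7

Answer: 12335
47999
13347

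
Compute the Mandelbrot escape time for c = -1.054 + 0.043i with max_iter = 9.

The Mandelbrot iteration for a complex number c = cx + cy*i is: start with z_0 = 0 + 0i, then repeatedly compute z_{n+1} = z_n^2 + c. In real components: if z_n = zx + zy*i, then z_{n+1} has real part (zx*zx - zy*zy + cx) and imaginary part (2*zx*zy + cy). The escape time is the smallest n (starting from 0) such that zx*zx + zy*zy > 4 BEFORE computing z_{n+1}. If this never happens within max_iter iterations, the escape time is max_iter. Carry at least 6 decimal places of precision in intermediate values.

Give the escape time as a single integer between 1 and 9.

z_0 = 0 + 0i, c = -1.0540 + 0.0430i
Iter 1: z = -1.0540 + 0.0430i, |z|^2 = 1.1128
Iter 2: z = 0.0551 + -0.0476i, |z|^2 = 0.0053
Iter 3: z = -1.0532 + 0.0378i, |z|^2 = 1.1107
Iter 4: z = 0.0539 + -0.0365i, |z|^2 = 0.0042
Iter 5: z = -1.0524 + 0.0391i, |z|^2 = 1.1091
Iter 6: z = 0.0521 + -0.0392i, |z|^2 = 0.0043
Iter 7: z = -1.0528 + 0.0389i, |z|^2 = 1.1100
Iter 8: z = 0.0529 + -0.0389i, |z|^2 = 0.0043

Answer: 9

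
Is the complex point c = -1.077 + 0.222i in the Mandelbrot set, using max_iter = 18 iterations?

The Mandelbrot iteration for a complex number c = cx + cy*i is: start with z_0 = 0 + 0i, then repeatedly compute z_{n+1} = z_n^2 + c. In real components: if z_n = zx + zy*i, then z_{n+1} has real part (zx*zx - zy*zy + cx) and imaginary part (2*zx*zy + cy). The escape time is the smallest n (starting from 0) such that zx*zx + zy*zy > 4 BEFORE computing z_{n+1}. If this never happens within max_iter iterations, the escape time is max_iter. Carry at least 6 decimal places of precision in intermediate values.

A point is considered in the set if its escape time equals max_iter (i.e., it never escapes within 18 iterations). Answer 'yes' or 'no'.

Answer: yes

Derivation:
z_0 = 0 + 0i, c = -1.0770 + 0.2220i
Iter 1: z = -1.0770 + 0.2220i, |z|^2 = 1.2092
Iter 2: z = 0.0336 + -0.2562i, |z|^2 = 0.0668
Iter 3: z = -1.1415 + 0.2048i, |z|^2 = 1.3450
Iter 4: z = 0.1841 + -0.2455i, |z|^2 = 0.0941
Iter 5: z = -1.1034 + 0.1316i, |z|^2 = 1.2347
Iter 6: z = 0.1231 + -0.0684i, |z|^2 = 0.0198
Iter 7: z = -1.0665 + 0.2051i, |z|^2 = 1.1796
Iter 8: z = 0.0184 + -0.2156i, |z|^2 = 0.0468
Iter 9: z = -1.1231 + 0.2141i, |z|^2 = 1.3073
Iter 10: z = 0.1386 + -0.2588i, |z|^2 = 0.0862
Iter 11: z = -1.1248 + 0.1502i, |z|^2 = 1.2877
Iter 12: z = 0.1656 + -0.1160i, |z|^2 = 0.0409
Iter 13: z = -1.0630 + 0.1836i, |z|^2 = 1.1638
Iter 14: z = 0.0193 + -0.1684i, |z|^2 = 0.0287
Iter 15: z = -1.1050 + 0.2155i, |z|^2 = 1.2674
Iter 16: z = 0.0975 + -0.2542i, |z|^2 = 0.0741
Iter 17: z = -1.1321 + 0.1724i, |z|^2 = 1.3114
Did not escape in 18 iterations → in set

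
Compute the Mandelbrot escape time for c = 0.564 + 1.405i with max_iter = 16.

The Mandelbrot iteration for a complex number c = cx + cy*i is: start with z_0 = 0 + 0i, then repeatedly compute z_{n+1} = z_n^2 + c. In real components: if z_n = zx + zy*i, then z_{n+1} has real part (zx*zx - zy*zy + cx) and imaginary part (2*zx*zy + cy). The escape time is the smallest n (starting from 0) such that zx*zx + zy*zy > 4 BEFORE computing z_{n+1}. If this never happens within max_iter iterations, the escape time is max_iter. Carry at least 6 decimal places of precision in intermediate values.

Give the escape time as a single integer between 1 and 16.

z_0 = 0 + 0i, c = 0.5640 + 1.4050i
Iter 1: z = 0.5640 + 1.4050i, |z|^2 = 2.2921
Iter 2: z = -1.0919 + 2.9898i, |z|^2 = 10.1315
Escaped at iteration 2

Answer: 2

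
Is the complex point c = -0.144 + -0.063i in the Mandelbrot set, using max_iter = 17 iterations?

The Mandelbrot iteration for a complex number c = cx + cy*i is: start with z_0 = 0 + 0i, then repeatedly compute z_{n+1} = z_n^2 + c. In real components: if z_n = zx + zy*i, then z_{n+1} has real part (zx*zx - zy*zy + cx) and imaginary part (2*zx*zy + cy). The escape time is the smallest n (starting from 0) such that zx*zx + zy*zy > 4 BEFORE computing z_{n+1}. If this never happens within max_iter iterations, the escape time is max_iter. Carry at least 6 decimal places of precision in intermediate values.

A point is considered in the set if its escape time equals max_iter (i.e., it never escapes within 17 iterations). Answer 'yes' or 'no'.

Answer: yes

Derivation:
z_0 = 0 + 0i, c = -0.1440 + -0.0630i
Iter 1: z = -0.1440 + -0.0630i, |z|^2 = 0.0247
Iter 2: z = -0.1272 + -0.0449i, |z|^2 = 0.0182
Iter 3: z = -0.1298 + -0.0516i, |z|^2 = 0.0195
Iter 4: z = -0.1298 + -0.0496i, |z|^2 = 0.0193
Iter 5: z = -0.1296 + -0.0501i, |z|^2 = 0.0193
Iter 6: z = -0.1297 + -0.0500i, |z|^2 = 0.0193
Iter 7: z = -0.1297 + -0.0500i, |z|^2 = 0.0193
Iter 8: z = -0.1297 + -0.0500i, |z|^2 = 0.0193
Iter 9: z = -0.1297 + -0.0500i, |z|^2 = 0.0193
Iter 10: z = -0.1297 + -0.0500i, |z|^2 = 0.0193
Iter 11: z = -0.1297 + -0.0500i, |z|^2 = 0.0193
Iter 12: z = -0.1297 + -0.0500i, |z|^2 = 0.0193
Iter 13: z = -0.1297 + -0.0500i, |z|^2 = 0.0193
Iter 14: z = -0.1297 + -0.0500i, |z|^2 = 0.0193
Iter 15: z = -0.1297 + -0.0500i, |z|^2 = 0.0193
Iter 16: z = -0.1297 + -0.0500i, |z|^2 = 0.0193
Did not escape in 17 iterations → in set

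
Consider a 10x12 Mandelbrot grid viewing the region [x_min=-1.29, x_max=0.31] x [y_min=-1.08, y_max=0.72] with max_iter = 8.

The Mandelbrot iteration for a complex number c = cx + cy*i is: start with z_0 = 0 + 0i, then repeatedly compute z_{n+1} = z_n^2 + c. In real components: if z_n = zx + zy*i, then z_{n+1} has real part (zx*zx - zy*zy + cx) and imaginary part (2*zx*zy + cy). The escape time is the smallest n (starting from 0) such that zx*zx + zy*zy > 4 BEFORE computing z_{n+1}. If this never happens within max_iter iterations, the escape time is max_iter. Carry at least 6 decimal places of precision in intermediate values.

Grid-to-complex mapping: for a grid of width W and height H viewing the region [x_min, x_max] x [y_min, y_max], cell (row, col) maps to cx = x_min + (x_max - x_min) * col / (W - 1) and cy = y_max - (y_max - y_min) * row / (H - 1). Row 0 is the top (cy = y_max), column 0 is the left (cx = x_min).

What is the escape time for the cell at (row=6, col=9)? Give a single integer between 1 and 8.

Answer: 8

Derivation:
z_0 = 0 + 0i, c = 0.3100 + -0.2618i
Iter 1: z = 0.3100 + -0.2618i, |z|^2 = 0.1646
Iter 2: z = 0.3376 + -0.4241i, |z|^2 = 0.2938
Iter 3: z = 0.2440 + -0.5482i, |z|^2 = 0.3600
Iter 4: z = 0.0691 + -0.5294i, |z|^2 = 0.2850
Iter 5: z = 0.0345 + -0.3350i, |z|^2 = 0.1134
Iter 6: z = 0.1990 + -0.2850i, |z|^2 = 0.1208
Iter 7: z = 0.2684 + -0.3752i, |z|^2 = 0.2128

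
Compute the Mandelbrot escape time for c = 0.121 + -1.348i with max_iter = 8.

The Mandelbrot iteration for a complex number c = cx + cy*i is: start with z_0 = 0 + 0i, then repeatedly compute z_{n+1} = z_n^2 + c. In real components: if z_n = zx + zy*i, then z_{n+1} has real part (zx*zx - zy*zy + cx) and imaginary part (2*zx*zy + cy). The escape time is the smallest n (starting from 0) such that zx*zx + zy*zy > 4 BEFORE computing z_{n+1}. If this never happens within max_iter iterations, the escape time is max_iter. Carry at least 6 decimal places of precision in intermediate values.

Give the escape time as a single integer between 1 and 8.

z_0 = 0 + 0i, c = 0.1210 + -1.3480i
Iter 1: z = 0.1210 + -1.3480i, |z|^2 = 1.8317
Iter 2: z = -1.6815 + -1.6742i, |z|^2 = 5.6303
Escaped at iteration 2

Answer: 2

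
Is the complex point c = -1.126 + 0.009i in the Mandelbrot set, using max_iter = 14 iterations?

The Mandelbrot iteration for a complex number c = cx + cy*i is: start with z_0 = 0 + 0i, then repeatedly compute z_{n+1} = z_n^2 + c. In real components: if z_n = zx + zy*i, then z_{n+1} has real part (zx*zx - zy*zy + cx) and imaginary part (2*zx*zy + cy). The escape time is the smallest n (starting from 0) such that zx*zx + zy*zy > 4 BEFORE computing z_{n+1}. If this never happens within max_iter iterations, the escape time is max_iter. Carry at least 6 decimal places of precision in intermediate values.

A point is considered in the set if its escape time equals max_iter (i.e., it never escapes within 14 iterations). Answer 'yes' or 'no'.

Answer: yes

Derivation:
z_0 = 0 + 0i, c = -1.1260 + 0.0090i
Iter 1: z = -1.1260 + 0.0090i, |z|^2 = 1.2680
Iter 2: z = 0.1418 + -0.0113i, |z|^2 = 0.0202
Iter 3: z = -1.1060 + 0.0058i, |z|^2 = 1.2233
Iter 4: z = 0.0972 + -0.0038i, |z|^2 = 0.0095
Iter 5: z = -1.1166 + 0.0083i, |z|^2 = 1.2468
Iter 6: z = 0.1206 + -0.0094i, |z|^2 = 0.0146
Iter 7: z = -1.1115 + 0.0067i, |z|^2 = 1.2356
Iter 8: z = 0.1095 + -0.0059i, |z|^2 = 0.0120
Iter 9: z = -1.1141 + 0.0077i, |z|^2 = 1.2412
Iter 10: z = 0.1151 + -0.0082i, |z|^2 = 0.0133
Iter 11: z = -1.1128 + 0.0071i, |z|^2 = 1.2384
Iter 12: z = 0.1123 + -0.0069i, |z|^2 = 0.0127
Iter 13: z = -1.1134 + 0.0075i, |z|^2 = 1.2398
Did not escape in 14 iterations → in set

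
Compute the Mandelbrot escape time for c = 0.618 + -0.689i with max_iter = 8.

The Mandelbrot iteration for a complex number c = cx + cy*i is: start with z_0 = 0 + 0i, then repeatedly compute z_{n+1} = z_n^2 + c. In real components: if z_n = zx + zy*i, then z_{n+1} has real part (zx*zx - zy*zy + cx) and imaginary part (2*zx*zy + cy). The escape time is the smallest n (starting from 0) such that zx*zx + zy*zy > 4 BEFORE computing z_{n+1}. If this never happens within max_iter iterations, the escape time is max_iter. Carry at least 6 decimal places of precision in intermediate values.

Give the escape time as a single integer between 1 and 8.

z_0 = 0 + 0i, c = 0.6180 + -0.6890i
Iter 1: z = 0.6180 + -0.6890i, |z|^2 = 0.8566
Iter 2: z = 0.5252 + -1.5406i, |z|^2 = 2.6493
Iter 3: z = -1.4796 + -2.3073i, |z|^2 = 7.5127
Escaped at iteration 3

Answer: 3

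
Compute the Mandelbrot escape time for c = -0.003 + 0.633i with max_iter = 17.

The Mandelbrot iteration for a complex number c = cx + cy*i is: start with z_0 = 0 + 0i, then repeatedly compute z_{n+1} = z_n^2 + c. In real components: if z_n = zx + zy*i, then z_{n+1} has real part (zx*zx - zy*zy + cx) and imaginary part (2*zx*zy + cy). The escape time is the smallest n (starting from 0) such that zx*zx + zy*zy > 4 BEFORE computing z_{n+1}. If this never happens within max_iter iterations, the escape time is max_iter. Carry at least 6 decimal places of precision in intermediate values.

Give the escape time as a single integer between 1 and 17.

z_0 = 0 + 0i, c = -0.0030 + 0.6330i
Iter 1: z = -0.0030 + 0.6330i, |z|^2 = 0.4007
Iter 2: z = -0.4037 + 0.6292i, |z|^2 = 0.5589
Iter 3: z = -0.2359 + 0.1250i, |z|^2 = 0.0713
Iter 4: z = 0.0370 + 0.5740i, |z|^2 = 0.3309
Iter 5: z = -0.3311 + 0.6755i, |z|^2 = 0.5660
Iter 6: z = -0.3497 + 0.1856i, |z|^2 = 0.1567
Iter 7: z = 0.0848 + 0.5032i, |z|^2 = 0.2604
Iter 8: z = -0.2490 + 0.7184i, |z|^2 = 0.5780
Iter 9: z = -0.4570 + 0.2753i, |z|^2 = 0.2847
Iter 10: z = 0.1301 + 0.3814i, |z|^2 = 0.1624
Iter 11: z = -0.1315 + 0.7322i, |z|^2 = 0.5535
Iter 12: z = -0.5219 + 0.4404i, |z|^2 = 0.4663
Iter 13: z = 0.0754 + 0.1733i, |z|^2 = 0.0357
Iter 14: z = -0.0274 + 0.6591i, |z|^2 = 0.4352
Iter 15: z = -0.4367 + 0.5969i, |z|^2 = 0.5470
Iter 16: z = -0.1686 + 0.1116i, |z|^2 = 0.0409

Answer: 17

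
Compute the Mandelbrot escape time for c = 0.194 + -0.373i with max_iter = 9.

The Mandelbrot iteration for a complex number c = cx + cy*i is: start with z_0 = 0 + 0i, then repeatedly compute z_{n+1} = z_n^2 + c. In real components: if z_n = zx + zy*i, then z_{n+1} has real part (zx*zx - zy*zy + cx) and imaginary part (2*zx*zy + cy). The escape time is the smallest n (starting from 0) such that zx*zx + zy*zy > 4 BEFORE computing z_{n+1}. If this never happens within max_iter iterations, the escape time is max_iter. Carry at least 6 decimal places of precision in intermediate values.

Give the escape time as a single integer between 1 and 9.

z_0 = 0 + 0i, c = 0.1940 + -0.3730i
Iter 1: z = 0.1940 + -0.3730i, |z|^2 = 0.1768
Iter 2: z = 0.0925 + -0.5177i, |z|^2 = 0.2766
Iter 3: z = -0.0655 + -0.4688i, |z|^2 = 0.2240
Iter 4: z = -0.0215 + -0.3116i, |z|^2 = 0.0976
Iter 5: z = 0.0974 + -0.3596i, |z|^2 = 0.1388
Iter 6: z = 0.0742 + -0.4430i, |z|^2 = 0.2018
Iter 7: z = 0.0032 + -0.4387i, |z|^2 = 0.1925
Iter 8: z = 0.0015 + -0.3758i, |z|^2 = 0.1413

Answer: 9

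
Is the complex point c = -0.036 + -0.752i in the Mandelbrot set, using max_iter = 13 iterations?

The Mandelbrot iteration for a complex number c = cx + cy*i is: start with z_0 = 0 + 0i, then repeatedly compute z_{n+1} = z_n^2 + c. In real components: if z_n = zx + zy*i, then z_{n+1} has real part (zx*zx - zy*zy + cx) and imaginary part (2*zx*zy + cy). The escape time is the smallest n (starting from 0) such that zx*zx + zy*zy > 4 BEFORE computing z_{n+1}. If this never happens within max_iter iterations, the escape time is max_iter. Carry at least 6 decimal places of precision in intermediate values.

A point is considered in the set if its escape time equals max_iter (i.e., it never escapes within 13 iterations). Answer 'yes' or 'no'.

Answer: yes

Derivation:
z_0 = 0 + 0i, c = -0.0360 + -0.7520i
Iter 1: z = -0.0360 + -0.7520i, |z|^2 = 0.5668
Iter 2: z = -0.6002 + -0.6979i, |z|^2 = 0.8473
Iter 3: z = -0.1628 + 0.0857i, |z|^2 = 0.0338
Iter 4: z = -0.0169 + -0.7799i, |z|^2 = 0.6085
Iter 5: z = -0.6440 + -0.7257i, |z|^2 = 0.9413
Iter 6: z = -0.1480 + 0.1827i, |z|^2 = 0.0553
Iter 7: z = -0.0475 + -0.8060i, |z|^2 = 0.6520
Iter 8: z = -0.6835 + -0.6755i, |z|^2 = 0.9234
Iter 9: z = -0.0251 + 0.1713i, |z|^2 = 0.0300
Iter 10: z = -0.0647 + -0.7606i, |z|^2 = 0.5827
Iter 11: z = -0.6103 + -0.6535i, |z|^2 = 0.7996
Iter 12: z = -0.0906 + 0.0458i, |z|^2 = 0.0103
Did not escape in 13 iterations → in set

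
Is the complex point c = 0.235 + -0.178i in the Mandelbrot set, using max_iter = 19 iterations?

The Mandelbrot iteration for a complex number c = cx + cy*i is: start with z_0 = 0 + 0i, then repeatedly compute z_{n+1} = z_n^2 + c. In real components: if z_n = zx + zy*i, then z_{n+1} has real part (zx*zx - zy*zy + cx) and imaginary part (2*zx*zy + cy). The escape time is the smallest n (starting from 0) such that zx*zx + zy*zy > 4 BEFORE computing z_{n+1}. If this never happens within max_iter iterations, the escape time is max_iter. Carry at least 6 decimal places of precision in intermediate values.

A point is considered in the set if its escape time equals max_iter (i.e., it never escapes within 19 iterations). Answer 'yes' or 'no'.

z_0 = 0 + 0i, c = 0.2350 + -0.1780i
Iter 1: z = 0.2350 + -0.1780i, |z|^2 = 0.0869
Iter 2: z = 0.2585 + -0.2617i, |z|^2 = 0.1353
Iter 3: z = 0.2334 + -0.3133i, |z|^2 = 0.1526
Iter 4: z = 0.1913 + -0.3242i, |z|^2 = 0.1417
Iter 5: z = 0.1665 + -0.3021i, |z|^2 = 0.1190
Iter 6: z = 0.1715 + -0.2786i, |z|^2 = 0.1070
Iter 7: z = 0.1868 + -0.2735i, |z|^2 = 0.1097
Iter 8: z = 0.1951 + -0.2802i, |z|^2 = 0.1166
Iter 9: z = 0.1945 + -0.2873i, |z|^2 = 0.1204
Iter 10: z = 0.1903 + -0.2898i, |z|^2 = 0.1202
Iter 11: z = 0.1872 + -0.2883i, |z|^2 = 0.1182
Iter 12: z = 0.1869 + -0.2860i, |z|^2 = 0.1167
Iter 13: z = 0.1882 + -0.2849i, |z|^2 = 0.1166
Iter 14: z = 0.1892 + -0.2852i, |z|^2 = 0.1172
Iter 15: z = 0.1895 + -0.2860i, |z|^2 = 0.1177
Iter 16: z = 0.1891 + -0.2863i, |z|^2 = 0.1178
Iter 17: z = 0.1888 + -0.2863i, |z|^2 = 0.1176
Iter 18: z = 0.1887 + -0.2861i, |z|^2 = 0.1174
Did not escape in 19 iterations → in set

Answer: yes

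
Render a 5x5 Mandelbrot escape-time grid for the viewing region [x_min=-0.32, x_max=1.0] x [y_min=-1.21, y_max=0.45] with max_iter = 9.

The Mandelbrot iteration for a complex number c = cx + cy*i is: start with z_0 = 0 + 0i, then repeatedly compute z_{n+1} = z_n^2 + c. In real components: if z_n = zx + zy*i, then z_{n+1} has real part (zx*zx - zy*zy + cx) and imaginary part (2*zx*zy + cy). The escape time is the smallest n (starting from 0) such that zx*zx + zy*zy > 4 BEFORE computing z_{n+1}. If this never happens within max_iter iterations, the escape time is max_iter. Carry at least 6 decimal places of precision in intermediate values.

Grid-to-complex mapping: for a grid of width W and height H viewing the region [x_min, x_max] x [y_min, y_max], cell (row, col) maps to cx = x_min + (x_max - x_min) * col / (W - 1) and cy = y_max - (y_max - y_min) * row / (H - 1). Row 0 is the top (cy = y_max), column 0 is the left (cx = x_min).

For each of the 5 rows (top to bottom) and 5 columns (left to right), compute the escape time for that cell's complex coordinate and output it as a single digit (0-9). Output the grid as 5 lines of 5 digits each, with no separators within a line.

(row=0, col=0): c = -0.3200 + 0.4500i → escape time 9
(row=0, col=1): c = 0.0100 + 0.4500i → escape time 9
(row=0, col=2): c = 0.3400 + 0.4500i → escape time 9
(row=0, col=3): c = 0.6700 + 0.4500i → escape time 3
(row=0, col=4): c = 1.0000 + 0.4500i → escape time 2
(row=1, col=0): c = -0.3200 + 0.0350i → escape time 9
(row=1, col=1): c = 0.0100 + 0.0350i → escape time 9
(row=1, col=2): c = 0.3400 + 0.0350i → escape time 9
(row=1, col=3): c = 0.6700 + 0.0350i → escape time 4
(row=1, col=4): c = 1.0000 + 0.0350i → escape time 2
(row=2, col=0): c = -0.3200 + -0.3800i → escape time 9
(row=2, col=1): c = 0.0100 + -0.3800i → escape time 9
(row=2, col=2): c = 0.3400 + -0.3800i → escape time 9
(row=2, col=3): c = 0.6700 + -0.3800i → escape time 3
(row=2, col=4): c = 1.0000 + -0.3800i → escape time 2
(row=3, col=0): c = -0.3200 + -0.7950i → escape time 8
(row=3, col=1): c = 0.0100 + -0.7950i → escape time 9
(row=3, col=2): c = 0.3400 + -0.7950i → escape time 4
(row=3, col=3): c = 0.6700 + -0.7950i → escape time 3
(row=3, col=4): c = 1.0000 + -0.7950i → escape time 2
(row=4, col=0): c = -0.3200 + -1.2100i → escape time 3
(row=4, col=1): c = 0.0100 + -1.2100i → escape time 3
(row=4, col=2): c = 0.3400 + -1.2100i → escape time 2
(row=4, col=3): c = 0.6700 + -1.2100i → escape time 2
(row=4, col=4): c = 1.0000 + -1.2100i → escape time 2

Answer: 99932
99942
99932
89432
33222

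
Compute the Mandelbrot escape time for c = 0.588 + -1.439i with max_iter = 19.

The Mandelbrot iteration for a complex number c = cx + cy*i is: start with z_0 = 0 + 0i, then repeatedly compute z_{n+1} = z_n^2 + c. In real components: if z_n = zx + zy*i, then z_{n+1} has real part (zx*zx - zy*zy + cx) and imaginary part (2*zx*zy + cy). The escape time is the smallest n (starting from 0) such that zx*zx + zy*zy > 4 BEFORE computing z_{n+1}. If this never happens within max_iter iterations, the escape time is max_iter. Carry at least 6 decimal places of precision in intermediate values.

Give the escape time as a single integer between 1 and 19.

z_0 = 0 + 0i, c = 0.5880 + -1.4390i
Iter 1: z = 0.5880 + -1.4390i, |z|^2 = 2.4165
Iter 2: z = -1.1370 + -3.1313i, |z|^2 = 11.0975
Escaped at iteration 2

Answer: 2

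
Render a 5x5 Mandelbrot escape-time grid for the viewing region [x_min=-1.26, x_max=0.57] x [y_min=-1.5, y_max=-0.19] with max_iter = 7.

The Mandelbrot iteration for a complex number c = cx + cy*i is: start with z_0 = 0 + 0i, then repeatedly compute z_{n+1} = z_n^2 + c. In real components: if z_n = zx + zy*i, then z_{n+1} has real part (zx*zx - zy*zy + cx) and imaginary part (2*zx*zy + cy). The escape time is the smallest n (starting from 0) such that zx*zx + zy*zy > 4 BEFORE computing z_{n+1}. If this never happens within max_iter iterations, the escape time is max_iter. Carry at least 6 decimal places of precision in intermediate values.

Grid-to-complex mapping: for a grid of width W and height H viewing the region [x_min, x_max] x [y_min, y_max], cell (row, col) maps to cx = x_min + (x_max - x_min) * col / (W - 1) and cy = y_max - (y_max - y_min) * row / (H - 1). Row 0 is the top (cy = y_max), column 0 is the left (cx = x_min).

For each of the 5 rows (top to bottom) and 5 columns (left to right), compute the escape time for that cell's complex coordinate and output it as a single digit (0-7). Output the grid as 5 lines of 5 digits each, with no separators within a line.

Answer: 77774
46774
34653
23332
22222

Derivation:
(row=0, col=0): c = -1.2600 + -0.1900i → escape time 7
(row=0, col=1): c = -0.8025 + -0.1900i → escape time 7
(row=0, col=2): c = -0.3450 + -0.1900i → escape time 7
(row=0, col=3): c = 0.1125 + -0.1900i → escape time 7
(row=0, col=4): c = 0.5700 + -0.1900i → escape time 4
(row=1, col=0): c = -1.2600 + -0.5175i → escape time 4
(row=1, col=1): c = -0.8025 + -0.5175i → escape time 6
(row=1, col=2): c = -0.3450 + -0.5175i → escape time 7
(row=1, col=3): c = 0.1125 + -0.5175i → escape time 7
(row=1, col=4): c = 0.5700 + -0.5175i → escape time 4
(row=2, col=0): c = -1.2600 + -0.8450i → escape time 3
(row=2, col=1): c = -0.8025 + -0.8450i → escape time 4
(row=2, col=2): c = -0.3450 + -0.8450i → escape time 6
(row=2, col=3): c = 0.1125 + -0.8450i → escape time 5
(row=2, col=4): c = 0.5700 + -0.8450i → escape time 3
(row=3, col=0): c = -1.2600 + -1.1725i → escape time 2
(row=3, col=1): c = -0.8025 + -1.1725i → escape time 3
(row=3, col=2): c = -0.3450 + -1.1725i → escape time 3
(row=3, col=3): c = 0.1125 + -1.1725i → escape time 3
(row=3, col=4): c = 0.5700 + -1.1725i → escape time 2
(row=4, col=0): c = -1.2600 + -1.5000i → escape time 2
(row=4, col=1): c = -0.8025 + -1.5000i → escape time 2
(row=4, col=2): c = -0.3450 + -1.5000i → escape time 2
(row=4, col=3): c = 0.1125 + -1.5000i → escape time 2
(row=4, col=4): c = 0.5700 + -1.5000i → escape time 2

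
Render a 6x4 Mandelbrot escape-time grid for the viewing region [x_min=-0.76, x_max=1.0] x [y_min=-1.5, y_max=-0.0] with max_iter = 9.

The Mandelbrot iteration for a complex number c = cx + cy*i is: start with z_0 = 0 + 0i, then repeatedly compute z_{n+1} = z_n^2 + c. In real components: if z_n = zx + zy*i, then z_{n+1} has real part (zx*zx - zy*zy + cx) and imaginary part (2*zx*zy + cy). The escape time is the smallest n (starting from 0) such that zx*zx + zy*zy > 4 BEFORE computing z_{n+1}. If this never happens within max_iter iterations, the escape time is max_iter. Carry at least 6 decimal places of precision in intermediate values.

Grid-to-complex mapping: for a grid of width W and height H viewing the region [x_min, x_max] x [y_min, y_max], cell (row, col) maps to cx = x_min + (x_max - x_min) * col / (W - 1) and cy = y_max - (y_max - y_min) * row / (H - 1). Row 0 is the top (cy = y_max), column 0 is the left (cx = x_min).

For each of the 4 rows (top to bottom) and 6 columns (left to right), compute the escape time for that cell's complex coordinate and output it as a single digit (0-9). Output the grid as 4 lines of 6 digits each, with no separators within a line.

(row=0, col=0): c = -0.7600 + -0.0000i → escape time 9
(row=0, col=1): c = -0.4080 + -0.0000i → escape time 9
(row=0, col=2): c = -0.0560 + -0.0000i → escape time 9
(row=0, col=3): c = 0.2960 + -0.0000i → escape time 9
(row=0, col=4): c = 0.6480 + -0.0000i → escape time 4
(row=0, col=5): c = 1.0000 + -0.0000i → escape time 2
(row=1, col=0): c = -0.7600 + -0.5000i → escape time 6
(row=1, col=1): c = -0.4080 + -0.5000i → escape time 9
(row=1, col=2): c = -0.0560 + -0.5000i → escape time 9
(row=1, col=3): c = 0.2960 + -0.5000i → escape time 9
(row=1, col=4): c = 0.6480 + -0.5000i → escape time 3
(row=1, col=5): c = 1.0000 + -0.5000i → escape time 2
(row=2, col=0): c = -0.7600 + -1.0000i → escape time 3
(row=2, col=1): c = -0.4080 + -1.0000i → escape time 4
(row=2, col=2): c = -0.0560 + -1.0000i → escape time 9
(row=2, col=3): c = 0.2960 + -1.0000i → escape time 3
(row=2, col=4): c = 0.6480 + -1.0000i → escape time 2
(row=2, col=5): c = 1.0000 + -1.0000i → escape time 2
(row=3, col=0): c = -0.7600 + -1.5000i → escape time 2
(row=3, col=1): c = -0.4080 + -1.5000i → escape time 2
(row=3, col=2): c = -0.0560 + -1.5000i → escape time 2
(row=3, col=3): c = 0.2960 + -1.5000i → escape time 2
(row=3, col=4): c = 0.6480 + -1.5000i → escape time 2
(row=3, col=5): c = 1.0000 + -1.5000i → escape time 2

Answer: 999942
699932
349322
222222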